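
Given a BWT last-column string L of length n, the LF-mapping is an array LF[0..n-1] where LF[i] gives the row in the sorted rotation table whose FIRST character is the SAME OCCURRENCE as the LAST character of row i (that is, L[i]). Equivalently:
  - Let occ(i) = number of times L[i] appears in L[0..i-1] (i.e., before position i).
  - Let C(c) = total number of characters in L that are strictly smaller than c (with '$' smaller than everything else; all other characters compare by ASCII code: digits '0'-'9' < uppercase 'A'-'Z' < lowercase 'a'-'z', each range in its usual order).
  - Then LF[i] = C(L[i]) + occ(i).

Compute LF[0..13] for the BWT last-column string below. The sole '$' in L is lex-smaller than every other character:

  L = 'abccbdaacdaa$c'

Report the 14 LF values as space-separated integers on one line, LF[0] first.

Answer: 1 6 8 9 7 12 2 3 10 13 4 5 0 11

Derivation:
Char counts: '$':1, 'a':5, 'b':2, 'c':4, 'd':2
C (first-col start): C('$')=0, C('a')=1, C('b')=6, C('c')=8, C('d')=12
L[0]='a': occ=0, LF[0]=C('a')+0=1+0=1
L[1]='b': occ=0, LF[1]=C('b')+0=6+0=6
L[2]='c': occ=0, LF[2]=C('c')+0=8+0=8
L[3]='c': occ=1, LF[3]=C('c')+1=8+1=9
L[4]='b': occ=1, LF[4]=C('b')+1=6+1=7
L[5]='d': occ=0, LF[5]=C('d')+0=12+0=12
L[6]='a': occ=1, LF[6]=C('a')+1=1+1=2
L[7]='a': occ=2, LF[7]=C('a')+2=1+2=3
L[8]='c': occ=2, LF[8]=C('c')+2=8+2=10
L[9]='d': occ=1, LF[9]=C('d')+1=12+1=13
L[10]='a': occ=3, LF[10]=C('a')+3=1+3=4
L[11]='a': occ=4, LF[11]=C('a')+4=1+4=5
L[12]='$': occ=0, LF[12]=C('$')+0=0+0=0
L[13]='c': occ=3, LF[13]=C('c')+3=8+3=11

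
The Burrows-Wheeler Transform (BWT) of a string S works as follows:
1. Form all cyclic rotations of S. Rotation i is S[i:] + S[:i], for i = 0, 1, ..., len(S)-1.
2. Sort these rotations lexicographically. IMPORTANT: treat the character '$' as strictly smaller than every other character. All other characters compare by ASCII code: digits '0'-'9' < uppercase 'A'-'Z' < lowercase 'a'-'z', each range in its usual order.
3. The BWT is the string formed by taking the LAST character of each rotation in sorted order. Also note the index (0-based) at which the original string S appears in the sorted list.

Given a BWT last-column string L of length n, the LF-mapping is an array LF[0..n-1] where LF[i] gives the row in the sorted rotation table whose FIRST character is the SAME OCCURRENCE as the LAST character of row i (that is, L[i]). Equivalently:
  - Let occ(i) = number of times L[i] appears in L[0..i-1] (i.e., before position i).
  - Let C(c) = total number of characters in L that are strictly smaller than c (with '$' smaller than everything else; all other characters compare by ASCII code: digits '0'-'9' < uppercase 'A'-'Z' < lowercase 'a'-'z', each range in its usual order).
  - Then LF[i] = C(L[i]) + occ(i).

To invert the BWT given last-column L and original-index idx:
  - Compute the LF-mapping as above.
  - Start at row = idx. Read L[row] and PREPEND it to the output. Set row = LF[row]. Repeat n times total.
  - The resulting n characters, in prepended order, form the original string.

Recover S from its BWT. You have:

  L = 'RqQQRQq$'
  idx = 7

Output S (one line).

Answer: qqQQQRR$

Derivation:
LF mapping: 4 6 1 2 5 3 7 0
Walk LF starting at row 7, prepending L[row]:
  step 1: row=7, L[7]='$', prepend. Next row=LF[7]=0
  step 2: row=0, L[0]='R', prepend. Next row=LF[0]=4
  step 3: row=4, L[4]='R', prepend. Next row=LF[4]=5
  step 4: row=5, L[5]='Q', prepend. Next row=LF[5]=3
  step 5: row=3, L[3]='Q', prepend. Next row=LF[3]=2
  step 6: row=2, L[2]='Q', prepend. Next row=LF[2]=1
  step 7: row=1, L[1]='q', prepend. Next row=LF[1]=6
  step 8: row=6, L[6]='q', prepend. Next row=LF[6]=7
Reversed output: qqQQQRR$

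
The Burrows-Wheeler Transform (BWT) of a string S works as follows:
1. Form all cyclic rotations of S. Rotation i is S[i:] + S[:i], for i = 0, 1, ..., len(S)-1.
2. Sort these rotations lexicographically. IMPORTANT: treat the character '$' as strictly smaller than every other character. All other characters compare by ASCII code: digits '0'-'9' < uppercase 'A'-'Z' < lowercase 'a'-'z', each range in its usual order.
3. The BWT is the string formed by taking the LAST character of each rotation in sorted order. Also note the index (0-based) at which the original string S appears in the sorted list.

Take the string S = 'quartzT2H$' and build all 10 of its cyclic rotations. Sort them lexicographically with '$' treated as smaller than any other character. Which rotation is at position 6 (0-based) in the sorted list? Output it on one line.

Answer: rtzT2H$qua

Derivation:
All 10 rotations (rotation i = S[i:]+S[:i]):
  rot[0] = quartzT2H$
  rot[1] = uartzT2H$q
  rot[2] = artzT2H$qu
  rot[3] = rtzT2H$qua
  rot[4] = tzT2H$quar
  rot[5] = zT2H$quart
  rot[6] = T2H$quartz
  rot[7] = 2H$quartzT
  rot[8] = H$quartzT2
  rot[9] = $quartzT2H
Sorted (with $ < everything):
  sorted[0] = $quartzT2H
  sorted[1] = 2H$quartzT
  sorted[2] = H$quartzT2
  sorted[3] = T2H$quartz
  sorted[4] = artzT2H$qu
  sorted[5] = quartzT2H$
  sorted[6] = rtzT2H$qua
  sorted[7] = tzT2H$quar
  sorted[8] = uartzT2H$q
  sorted[9] = zT2H$quart
sorted[6] = rtzT2H$qua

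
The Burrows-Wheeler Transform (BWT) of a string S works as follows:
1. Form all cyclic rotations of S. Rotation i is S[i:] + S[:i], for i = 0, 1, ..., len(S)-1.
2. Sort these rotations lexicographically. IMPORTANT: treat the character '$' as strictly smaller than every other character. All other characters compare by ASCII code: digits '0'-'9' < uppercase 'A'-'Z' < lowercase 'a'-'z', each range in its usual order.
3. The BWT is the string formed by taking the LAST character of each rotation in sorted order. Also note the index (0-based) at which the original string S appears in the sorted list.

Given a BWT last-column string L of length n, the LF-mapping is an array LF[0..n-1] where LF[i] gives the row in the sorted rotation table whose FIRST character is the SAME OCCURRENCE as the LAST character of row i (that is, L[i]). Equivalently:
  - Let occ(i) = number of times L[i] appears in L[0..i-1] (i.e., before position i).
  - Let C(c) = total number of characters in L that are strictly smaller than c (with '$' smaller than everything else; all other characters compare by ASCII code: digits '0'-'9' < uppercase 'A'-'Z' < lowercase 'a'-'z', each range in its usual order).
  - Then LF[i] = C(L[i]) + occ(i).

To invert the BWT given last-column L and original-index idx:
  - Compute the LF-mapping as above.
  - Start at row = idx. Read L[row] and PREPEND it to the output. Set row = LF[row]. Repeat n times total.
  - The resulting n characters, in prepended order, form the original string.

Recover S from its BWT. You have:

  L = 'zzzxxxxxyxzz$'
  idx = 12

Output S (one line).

Answer: zzzxxxzxxxyz$

Derivation:
LF mapping: 8 9 10 1 2 3 4 5 7 6 11 12 0
Walk LF starting at row 12, prepending L[row]:
  step 1: row=12, L[12]='$', prepend. Next row=LF[12]=0
  step 2: row=0, L[0]='z', prepend. Next row=LF[0]=8
  step 3: row=8, L[8]='y', prepend. Next row=LF[8]=7
  step 4: row=7, L[7]='x', prepend. Next row=LF[7]=5
  step 5: row=5, L[5]='x', prepend. Next row=LF[5]=3
  step 6: row=3, L[3]='x', prepend. Next row=LF[3]=1
  step 7: row=1, L[1]='z', prepend. Next row=LF[1]=9
  step 8: row=9, L[9]='x', prepend. Next row=LF[9]=6
  step 9: row=6, L[6]='x', prepend. Next row=LF[6]=4
  step 10: row=4, L[4]='x', prepend. Next row=LF[4]=2
  step 11: row=2, L[2]='z', prepend. Next row=LF[2]=10
  step 12: row=10, L[10]='z', prepend. Next row=LF[10]=11
  step 13: row=11, L[11]='z', prepend. Next row=LF[11]=12
Reversed output: zzzxxxzxxxyz$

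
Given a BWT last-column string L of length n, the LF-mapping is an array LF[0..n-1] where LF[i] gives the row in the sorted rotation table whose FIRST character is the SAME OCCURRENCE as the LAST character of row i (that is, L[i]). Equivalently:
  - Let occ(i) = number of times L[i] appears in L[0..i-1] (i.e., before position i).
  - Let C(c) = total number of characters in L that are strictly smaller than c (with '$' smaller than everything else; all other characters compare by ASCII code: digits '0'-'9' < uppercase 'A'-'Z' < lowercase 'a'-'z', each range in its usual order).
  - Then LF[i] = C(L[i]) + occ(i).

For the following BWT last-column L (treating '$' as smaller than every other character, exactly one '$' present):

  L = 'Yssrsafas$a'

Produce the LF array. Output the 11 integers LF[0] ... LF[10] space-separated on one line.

Char counts: '$':1, 'Y':1, 'a':3, 'f':1, 'r':1, 's':4
C (first-col start): C('$')=0, C('Y')=1, C('a')=2, C('f')=5, C('r')=6, C('s')=7
L[0]='Y': occ=0, LF[0]=C('Y')+0=1+0=1
L[1]='s': occ=0, LF[1]=C('s')+0=7+0=7
L[2]='s': occ=1, LF[2]=C('s')+1=7+1=8
L[3]='r': occ=0, LF[3]=C('r')+0=6+0=6
L[4]='s': occ=2, LF[4]=C('s')+2=7+2=9
L[5]='a': occ=0, LF[5]=C('a')+0=2+0=2
L[6]='f': occ=0, LF[6]=C('f')+0=5+0=5
L[7]='a': occ=1, LF[7]=C('a')+1=2+1=3
L[8]='s': occ=3, LF[8]=C('s')+3=7+3=10
L[9]='$': occ=0, LF[9]=C('$')+0=0+0=0
L[10]='a': occ=2, LF[10]=C('a')+2=2+2=4

Answer: 1 7 8 6 9 2 5 3 10 0 4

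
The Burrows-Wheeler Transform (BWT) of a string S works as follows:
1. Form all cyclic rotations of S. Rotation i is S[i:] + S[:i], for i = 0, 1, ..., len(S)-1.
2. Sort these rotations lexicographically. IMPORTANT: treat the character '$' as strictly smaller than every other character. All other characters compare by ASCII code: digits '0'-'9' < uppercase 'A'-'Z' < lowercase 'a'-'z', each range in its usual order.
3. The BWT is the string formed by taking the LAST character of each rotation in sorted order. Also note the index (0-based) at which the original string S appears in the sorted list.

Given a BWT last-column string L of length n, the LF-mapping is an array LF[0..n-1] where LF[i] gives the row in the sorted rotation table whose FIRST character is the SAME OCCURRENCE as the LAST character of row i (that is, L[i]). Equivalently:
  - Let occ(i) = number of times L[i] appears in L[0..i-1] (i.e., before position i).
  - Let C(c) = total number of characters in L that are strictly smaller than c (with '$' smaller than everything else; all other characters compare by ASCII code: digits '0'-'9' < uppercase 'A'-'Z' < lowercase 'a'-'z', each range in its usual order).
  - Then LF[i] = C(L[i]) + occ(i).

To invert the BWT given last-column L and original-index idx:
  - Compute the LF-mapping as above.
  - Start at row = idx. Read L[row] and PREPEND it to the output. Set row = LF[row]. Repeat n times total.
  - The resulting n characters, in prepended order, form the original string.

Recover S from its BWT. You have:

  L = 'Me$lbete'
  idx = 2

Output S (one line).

Answer: beetleM$

Derivation:
LF mapping: 1 3 0 6 2 4 7 5
Walk LF starting at row 2, prepending L[row]:
  step 1: row=2, L[2]='$', prepend. Next row=LF[2]=0
  step 2: row=0, L[0]='M', prepend. Next row=LF[0]=1
  step 3: row=1, L[1]='e', prepend. Next row=LF[1]=3
  step 4: row=3, L[3]='l', prepend. Next row=LF[3]=6
  step 5: row=6, L[6]='t', prepend. Next row=LF[6]=7
  step 6: row=7, L[7]='e', prepend. Next row=LF[7]=5
  step 7: row=5, L[5]='e', prepend. Next row=LF[5]=4
  step 8: row=4, L[4]='b', prepend. Next row=LF[4]=2
Reversed output: beetleM$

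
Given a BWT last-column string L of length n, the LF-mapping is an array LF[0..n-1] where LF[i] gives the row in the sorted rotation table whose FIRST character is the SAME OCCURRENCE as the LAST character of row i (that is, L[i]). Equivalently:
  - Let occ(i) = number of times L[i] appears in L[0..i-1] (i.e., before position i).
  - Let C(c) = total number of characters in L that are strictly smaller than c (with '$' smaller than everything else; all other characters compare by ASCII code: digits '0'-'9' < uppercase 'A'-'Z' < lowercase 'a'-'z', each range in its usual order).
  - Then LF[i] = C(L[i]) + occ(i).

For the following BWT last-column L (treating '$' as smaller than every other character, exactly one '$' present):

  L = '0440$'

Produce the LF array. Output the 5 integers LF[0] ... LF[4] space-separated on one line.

Char counts: '$':1, '0':2, '4':2
C (first-col start): C('$')=0, C('0')=1, C('4')=3
L[0]='0': occ=0, LF[0]=C('0')+0=1+0=1
L[1]='4': occ=0, LF[1]=C('4')+0=3+0=3
L[2]='4': occ=1, LF[2]=C('4')+1=3+1=4
L[3]='0': occ=1, LF[3]=C('0')+1=1+1=2
L[4]='$': occ=0, LF[4]=C('$')+0=0+0=0

Answer: 1 3 4 2 0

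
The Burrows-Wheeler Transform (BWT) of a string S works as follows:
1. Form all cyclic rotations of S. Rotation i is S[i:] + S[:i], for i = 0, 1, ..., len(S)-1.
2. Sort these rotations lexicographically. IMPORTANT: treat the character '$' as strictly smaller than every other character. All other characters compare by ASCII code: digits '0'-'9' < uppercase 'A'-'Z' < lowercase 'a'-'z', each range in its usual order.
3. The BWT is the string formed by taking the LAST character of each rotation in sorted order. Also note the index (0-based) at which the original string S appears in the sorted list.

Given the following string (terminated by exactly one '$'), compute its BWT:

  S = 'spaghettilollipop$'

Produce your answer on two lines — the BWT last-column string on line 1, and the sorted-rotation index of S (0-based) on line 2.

Answer: pphagtlloilposi$te
15

Derivation:
All 18 rotations (rotation i = S[i:]+S[:i]):
  rot[0] = spaghettilollipop$
  rot[1] = paghettilollipop$s
  rot[2] = aghettilollipop$sp
  rot[3] = ghettilollipop$spa
  rot[4] = hettilollipop$spag
  rot[5] = ettilollipop$spagh
  rot[6] = ttilollipop$spaghe
  rot[7] = tilollipop$spaghet
  rot[8] = ilollipop$spaghett
  rot[9] = lollipop$spaghetti
  rot[10] = ollipop$spaghettil
  rot[11] = llipop$spaghettilo
  rot[12] = lipop$spaghettilol
  rot[13] = ipop$spaghettiloll
  rot[14] = pop$spaghettilolli
  rot[15] = op$spaghettilollip
  rot[16] = p$spaghettilollipo
  rot[17] = $spaghettilollipop
Sorted (with $ < everything):
  sorted[0] = $spaghettilollipop  (last char: 'p')
  sorted[1] = aghettilollipop$sp  (last char: 'p')
  sorted[2] = ettilollipop$spagh  (last char: 'h')
  sorted[3] = ghettilollipop$spa  (last char: 'a')
  sorted[4] = hettilollipop$spag  (last char: 'g')
  sorted[5] = ilollipop$spaghett  (last char: 't')
  sorted[6] = ipop$spaghettiloll  (last char: 'l')
  sorted[7] = lipop$spaghettilol  (last char: 'l')
  sorted[8] = llipop$spaghettilo  (last char: 'o')
  sorted[9] = lollipop$spaghetti  (last char: 'i')
  sorted[10] = ollipop$spaghettil  (last char: 'l')
  sorted[11] = op$spaghettilollip  (last char: 'p')
  sorted[12] = p$spaghettilollipo  (last char: 'o')
  sorted[13] = paghettilollipop$s  (last char: 's')
  sorted[14] = pop$spaghettilolli  (last char: 'i')
  sorted[15] = spaghettilollipop$  (last char: '$')
  sorted[16] = tilollipop$spaghet  (last char: 't')
  sorted[17] = ttilollipop$spaghe  (last char: 'e')
Last column: pphagtlloilposi$te
Original string S is at sorted index 15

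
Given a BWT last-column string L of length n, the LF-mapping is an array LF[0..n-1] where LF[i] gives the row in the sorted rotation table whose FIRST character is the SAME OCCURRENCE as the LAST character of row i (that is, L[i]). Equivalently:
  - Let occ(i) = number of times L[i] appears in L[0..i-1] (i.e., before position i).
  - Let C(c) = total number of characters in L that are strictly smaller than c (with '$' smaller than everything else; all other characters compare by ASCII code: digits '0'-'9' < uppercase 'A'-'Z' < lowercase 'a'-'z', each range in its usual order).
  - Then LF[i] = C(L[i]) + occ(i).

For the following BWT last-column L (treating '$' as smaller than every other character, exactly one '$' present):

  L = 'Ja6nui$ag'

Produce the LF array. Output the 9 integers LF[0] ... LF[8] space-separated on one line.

Char counts: '$':1, '6':1, 'J':1, 'a':2, 'g':1, 'i':1, 'n':1, 'u':1
C (first-col start): C('$')=0, C('6')=1, C('J')=2, C('a')=3, C('g')=5, C('i')=6, C('n')=7, C('u')=8
L[0]='J': occ=0, LF[0]=C('J')+0=2+0=2
L[1]='a': occ=0, LF[1]=C('a')+0=3+0=3
L[2]='6': occ=0, LF[2]=C('6')+0=1+0=1
L[3]='n': occ=0, LF[3]=C('n')+0=7+0=7
L[4]='u': occ=0, LF[4]=C('u')+0=8+0=8
L[5]='i': occ=0, LF[5]=C('i')+0=6+0=6
L[6]='$': occ=0, LF[6]=C('$')+0=0+0=0
L[7]='a': occ=1, LF[7]=C('a')+1=3+1=4
L[8]='g': occ=0, LF[8]=C('g')+0=5+0=5

Answer: 2 3 1 7 8 6 0 4 5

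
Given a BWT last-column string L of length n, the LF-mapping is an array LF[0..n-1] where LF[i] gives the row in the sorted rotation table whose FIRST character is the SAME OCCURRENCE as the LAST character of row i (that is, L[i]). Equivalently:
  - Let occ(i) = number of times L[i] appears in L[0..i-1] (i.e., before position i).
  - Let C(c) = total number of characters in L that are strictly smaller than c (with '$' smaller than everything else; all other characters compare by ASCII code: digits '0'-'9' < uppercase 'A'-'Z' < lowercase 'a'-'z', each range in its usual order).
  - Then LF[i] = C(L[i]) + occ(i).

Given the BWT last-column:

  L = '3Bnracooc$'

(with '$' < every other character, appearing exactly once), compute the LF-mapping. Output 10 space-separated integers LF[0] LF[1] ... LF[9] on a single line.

Char counts: '$':1, '3':1, 'B':1, 'a':1, 'c':2, 'n':1, 'o':2, 'r':1
C (first-col start): C('$')=0, C('3')=1, C('B')=2, C('a')=3, C('c')=4, C('n')=6, C('o')=7, C('r')=9
L[0]='3': occ=0, LF[0]=C('3')+0=1+0=1
L[1]='B': occ=0, LF[1]=C('B')+0=2+0=2
L[2]='n': occ=0, LF[2]=C('n')+0=6+0=6
L[3]='r': occ=0, LF[3]=C('r')+0=9+0=9
L[4]='a': occ=0, LF[4]=C('a')+0=3+0=3
L[5]='c': occ=0, LF[5]=C('c')+0=4+0=4
L[6]='o': occ=0, LF[6]=C('o')+0=7+0=7
L[7]='o': occ=1, LF[7]=C('o')+1=7+1=8
L[8]='c': occ=1, LF[8]=C('c')+1=4+1=5
L[9]='$': occ=0, LF[9]=C('$')+0=0+0=0

Answer: 1 2 6 9 3 4 7 8 5 0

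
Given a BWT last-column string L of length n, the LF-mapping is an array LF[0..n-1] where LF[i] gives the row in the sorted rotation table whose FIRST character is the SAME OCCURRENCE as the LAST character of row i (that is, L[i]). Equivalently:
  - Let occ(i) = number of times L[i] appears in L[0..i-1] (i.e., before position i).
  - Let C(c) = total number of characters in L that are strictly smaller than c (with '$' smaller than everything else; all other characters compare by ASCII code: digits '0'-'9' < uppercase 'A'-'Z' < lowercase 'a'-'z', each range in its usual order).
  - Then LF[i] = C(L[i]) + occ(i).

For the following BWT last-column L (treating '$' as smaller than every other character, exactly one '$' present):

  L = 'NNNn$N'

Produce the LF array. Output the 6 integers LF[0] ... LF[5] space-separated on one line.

Answer: 1 2 3 5 0 4

Derivation:
Char counts: '$':1, 'N':4, 'n':1
C (first-col start): C('$')=0, C('N')=1, C('n')=5
L[0]='N': occ=0, LF[0]=C('N')+0=1+0=1
L[1]='N': occ=1, LF[1]=C('N')+1=1+1=2
L[2]='N': occ=2, LF[2]=C('N')+2=1+2=3
L[3]='n': occ=0, LF[3]=C('n')+0=5+0=5
L[4]='$': occ=0, LF[4]=C('$')+0=0+0=0
L[5]='N': occ=3, LF[5]=C('N')+3=1+3=4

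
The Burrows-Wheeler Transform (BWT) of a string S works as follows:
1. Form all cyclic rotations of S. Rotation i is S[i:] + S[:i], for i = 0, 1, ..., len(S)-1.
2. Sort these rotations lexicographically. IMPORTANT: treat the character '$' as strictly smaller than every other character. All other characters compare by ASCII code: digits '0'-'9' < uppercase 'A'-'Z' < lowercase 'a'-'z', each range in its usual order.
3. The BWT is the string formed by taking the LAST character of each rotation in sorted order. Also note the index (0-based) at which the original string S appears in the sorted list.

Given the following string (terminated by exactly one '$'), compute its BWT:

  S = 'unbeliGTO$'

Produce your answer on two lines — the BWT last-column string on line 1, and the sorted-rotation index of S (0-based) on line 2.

All 10 rotations (rotation i = S[i:]+S[:i]):
  rot[0] = unbeliGTO$
  rot[1] = nbeliGTO$u
  rot[2] = beliGTO$un
  rot[3] = eliGTO$unb
  rot[4] = liGTO$unbe
  rot[5] = iGTO$unbel
  rot[6] = GTO$unbeli
  rot[7] = TO$unbeliG
  rot[8] = O$unbeliGT
  rot[9] = $unbeliGTO
Sorted (with $ < everything):
  sorted[0] = $unbeliGTO  (last char: 'O')
  sorted[1] = GTO$unbeli  (last char: 'i')
  sorted[2] = O$unbeliGT  (last char: 'T')
  sorted[3] = TO$unbeliG  (last char: 'G')
  sorted[4] = beliGTO$un  (last char: 'n')
  sorted[5] = eliGTO$unb  (last char: 'b')
  sorted[6] = iGTO$unbel  (last char: 'l')
  sorted[7] = liGTO$unbe  (last char: 'e')
  sorted[8] = nbeliGTO$u  (last char: 'u')
  sorted[9] = unbeliGTO$  (last char: '$')
Last column: OiTGnbleu$
Original string S is at sorted index 9

Answer: OiTGnbleu$
9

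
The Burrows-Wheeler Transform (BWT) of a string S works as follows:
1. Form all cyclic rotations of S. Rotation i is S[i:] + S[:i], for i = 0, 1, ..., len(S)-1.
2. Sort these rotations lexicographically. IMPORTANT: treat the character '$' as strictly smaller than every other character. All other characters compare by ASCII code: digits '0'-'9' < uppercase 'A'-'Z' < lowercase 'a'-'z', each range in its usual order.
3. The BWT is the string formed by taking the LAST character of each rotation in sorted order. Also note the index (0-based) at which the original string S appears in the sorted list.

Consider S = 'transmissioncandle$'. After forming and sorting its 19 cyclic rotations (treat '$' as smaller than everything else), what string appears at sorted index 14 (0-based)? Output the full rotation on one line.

Answer: ransmissioncandle$t

Derivation:
All 19 rotations (rotation i = S[i:]+S[:i]):
  rot[0] = transmissioncandle$
  rot[1] = ransmissioncandle$t
  rot[2] = ansmissioncandle$tr
  rot[3] = nsmissioncandle$tra
  rot[4] = smissioncandle$tran
  rot[5] = missioncandle$trans
  rot[6] = issioncandle$transm
  rot[7] = ssioncandle$transmi
  rot[8] = sioncandle$transmis
  rot[9] = ioncandle$transmiss
  rot[10] = oncandle$transmissi
  rot[11] = ncandle$transmissio
  rot[12] = candle$transmission
  rot[13] = andle$transmissionc
  rot[14] = ndle$transmissionca
  rot[15] = dle$transmissioncan
  rot[16] = le$transmissioncand
  rot[17] = e$transmissioncandl
  rot[18] = $transmissioncandle
Sorted (with $ < everything):
  sorted[0] = $transmissioncandle
  sorted[1] = andle$transmissionc
  sorted[2] = ansmissioncandle$tr
  sorted[3] = candle$transmission
  sorted[4] = dle$transmissioncan
  sorted[5] = e$transmissioncandl
  sorted[6] = ioncandle$transmiss
  sorted[7] = issioncandle$transm
  sorted[8] = le$transmissioncand
  sorted[9] = missioncandle$trans
  sorted[10] = ncandle$transmissio
  sorted[11] = ndle$transmissionca
  sorted[12] = nsmissioncandle$tra
  sorted[13] = oncandle$transmissi
  sorted[14] = ransmissioncandle$t
  sorted[15] = sioncandle$transmis
  sorted[16] = smissioncandle$tran
  sorted[17] = ssioncandle$transmi
  sorted[18] = transmissioncandle$
sorted[14] = ransmissioncandle$t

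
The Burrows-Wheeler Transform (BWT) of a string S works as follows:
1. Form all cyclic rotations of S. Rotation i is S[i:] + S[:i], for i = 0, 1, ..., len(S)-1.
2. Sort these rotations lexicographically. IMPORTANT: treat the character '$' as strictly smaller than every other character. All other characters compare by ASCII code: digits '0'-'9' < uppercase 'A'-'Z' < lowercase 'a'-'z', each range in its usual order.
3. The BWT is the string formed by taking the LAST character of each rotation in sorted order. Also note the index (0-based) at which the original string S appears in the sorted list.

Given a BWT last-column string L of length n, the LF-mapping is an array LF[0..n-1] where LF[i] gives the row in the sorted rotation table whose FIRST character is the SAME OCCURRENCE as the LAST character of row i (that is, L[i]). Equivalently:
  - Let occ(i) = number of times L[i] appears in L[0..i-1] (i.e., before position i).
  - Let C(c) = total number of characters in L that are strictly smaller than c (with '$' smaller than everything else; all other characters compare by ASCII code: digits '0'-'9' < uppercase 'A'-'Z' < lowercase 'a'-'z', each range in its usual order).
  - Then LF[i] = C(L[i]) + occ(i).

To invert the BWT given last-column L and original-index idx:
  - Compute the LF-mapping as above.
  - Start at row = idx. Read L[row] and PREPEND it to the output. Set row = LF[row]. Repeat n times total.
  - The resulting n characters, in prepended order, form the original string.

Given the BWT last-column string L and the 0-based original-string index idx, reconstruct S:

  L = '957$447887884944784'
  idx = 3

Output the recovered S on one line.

LF mapping: 17 7 8 0 1 2 9 12 13 10 14 15 3 18 4 5 11 16 6
Walk LF starting at row 3, prepending L[row]:
  step 1: row=3, L[3]='$', prepend. Next row=LF[3]=0
  step 2: row=0, L[0]='9', prepend. Next row=LF[0]=17
  step 3: row=17, L[17]='8', prepend. Next row=LF[17]=16
  step 4: row=16, L[16]='7', prepend. Next row=LF[16]=11
  step 5: row=11, L[11]='8', prepend. Next row=LF[11]=15
  step 6: row=15, L[15]='4', prepend. Next row=LF[15]=5
  step 7: row=5, L[5]='4', prepend. Next row=LF[5]=2
  step 8: row=2, L[2]='7', prepend. Next row=LF[2]=8
  step 9: row=8, L[8]='8', prepend. Next row=LF[8]=13
  step 10: row=13, L[13]='9', prepend. Next row=LF[13]=18
  step 11: row=18, L[18]='4', prepend. Next row=LF[18]=6
  step 12: row=6, L[6]='7', prepend. Next row=LF[6]=9
  step 13: row=9, L[9]='7', prepend. Next row=LF[9]=10
  step 14: row=10, L[10]='8', prepend. Next row=LF[10]=14
  step 15: row=14, L[14]='4', prepend. Next row=LF[14]=4
  step 16: row=4, L[4]='4', prepend. Next row=LF[4]=1
  step 17: row=1, L[1]='5', prepend. Next row=LF[1]=7
  step 18: row=7, L[7]='8', prepend. Next row=LF[7]=12
  step 19: row=12, L[12]='4', prepend. Next row=LF[12]=3
Reversed output: 485448774987448789$

Answer: 485448774987448789$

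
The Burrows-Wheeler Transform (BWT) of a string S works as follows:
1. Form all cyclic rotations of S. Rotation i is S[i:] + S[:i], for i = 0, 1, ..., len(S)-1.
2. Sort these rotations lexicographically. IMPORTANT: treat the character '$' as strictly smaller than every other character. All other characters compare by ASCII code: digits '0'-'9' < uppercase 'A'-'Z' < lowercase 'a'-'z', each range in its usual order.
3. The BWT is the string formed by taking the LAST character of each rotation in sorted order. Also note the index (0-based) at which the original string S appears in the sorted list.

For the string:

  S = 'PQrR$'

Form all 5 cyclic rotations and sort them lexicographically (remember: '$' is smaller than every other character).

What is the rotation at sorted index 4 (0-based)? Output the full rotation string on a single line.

All 5 rotations (rotation i = S[i:]+S[:i]):
  rot[0] = PQrR$
  rot[1] = QrR$P
  rot[2] = rR$PQ
  rot[3] = R$PQr
  rot[4] = $PQrR
Sorted (with $ < everything):
  sorted[0] = $PQrR
  sorted[1] = PQrR$
  sorted[2] = QrR$P
  sorted[3] = R$PQr
  sorted[4] = rR$PQ
sorted[4] = rR$PQ

Answer: rR$PQ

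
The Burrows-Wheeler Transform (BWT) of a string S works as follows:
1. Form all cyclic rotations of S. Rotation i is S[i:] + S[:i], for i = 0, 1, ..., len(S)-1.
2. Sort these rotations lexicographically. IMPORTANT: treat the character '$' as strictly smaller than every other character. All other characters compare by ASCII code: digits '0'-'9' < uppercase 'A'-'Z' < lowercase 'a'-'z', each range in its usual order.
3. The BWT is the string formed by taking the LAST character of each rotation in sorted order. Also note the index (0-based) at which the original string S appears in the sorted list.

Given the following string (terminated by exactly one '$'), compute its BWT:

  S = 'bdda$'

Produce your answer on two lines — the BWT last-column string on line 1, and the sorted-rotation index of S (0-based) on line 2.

All 5 rotations (rotation i = S[i:]+S[:i]):
  rot[0] = bdda$
  rot[1] = dda$b
  rot[2] = da$bd
  rot[3] = a$bdd
  rot[4] = $bdda
Sorted (with $ < everything):
  sorted[0] = $bdda  (last char: 'a')
  sorted[1] = a$bdd  (last char: 'd')
  sorted[2] = bdda$  (last char: '$')
  sorted[3] = da$bd  (last char: 'd')
  sorted[4] = dda$b  (last char: 'b')
Last column: ad$db
Original string S is at sorted index 2

Answer: ad$db
2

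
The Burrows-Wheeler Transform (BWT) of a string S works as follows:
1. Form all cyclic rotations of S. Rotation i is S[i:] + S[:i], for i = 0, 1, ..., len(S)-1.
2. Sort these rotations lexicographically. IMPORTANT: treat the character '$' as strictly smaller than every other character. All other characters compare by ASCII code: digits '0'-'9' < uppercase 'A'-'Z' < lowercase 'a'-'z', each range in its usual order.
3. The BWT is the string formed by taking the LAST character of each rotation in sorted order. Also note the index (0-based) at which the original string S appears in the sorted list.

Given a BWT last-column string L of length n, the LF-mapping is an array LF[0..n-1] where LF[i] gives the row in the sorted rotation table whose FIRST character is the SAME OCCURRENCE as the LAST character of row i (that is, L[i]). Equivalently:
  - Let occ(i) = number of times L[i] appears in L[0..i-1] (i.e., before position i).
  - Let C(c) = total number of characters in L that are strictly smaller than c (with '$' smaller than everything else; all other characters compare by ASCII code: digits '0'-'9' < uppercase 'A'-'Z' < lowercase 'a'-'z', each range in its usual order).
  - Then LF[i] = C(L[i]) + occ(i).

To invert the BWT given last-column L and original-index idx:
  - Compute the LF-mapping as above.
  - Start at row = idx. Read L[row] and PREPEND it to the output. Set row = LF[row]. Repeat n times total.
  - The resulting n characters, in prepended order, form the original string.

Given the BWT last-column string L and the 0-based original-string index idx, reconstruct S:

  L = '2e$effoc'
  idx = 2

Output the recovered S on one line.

LF mapping: 1 3 0 4 5 6 7 2
Walk LF starting at row 2, prepending L[row]:
  step 1: row=2, L[2]='$', prepend. Next row=LF[2]=0
  step 2: row=0, L[0]='2', prepend. Next row=LF[0]=1
  step 3: row=1, L[1]='e', prepend. Next row=LF[1]=3
  step 4: row=3, L[3]='e', prepend. Next row=LF[3]=4
  step 5: row=4, L[4]='f', prepend. Next row=LF[4]=5
  step 6: row=5, L[5]='f', prepend. Next row=LF[5]=6
  step 7: row=6, L[6]='o', prepend. Next row=LF[6]=7
  step 8: row=7, L[7]='c', prepend. Next row=LF[7]=2
Reversed output: coffee2$

Answer: coffee2$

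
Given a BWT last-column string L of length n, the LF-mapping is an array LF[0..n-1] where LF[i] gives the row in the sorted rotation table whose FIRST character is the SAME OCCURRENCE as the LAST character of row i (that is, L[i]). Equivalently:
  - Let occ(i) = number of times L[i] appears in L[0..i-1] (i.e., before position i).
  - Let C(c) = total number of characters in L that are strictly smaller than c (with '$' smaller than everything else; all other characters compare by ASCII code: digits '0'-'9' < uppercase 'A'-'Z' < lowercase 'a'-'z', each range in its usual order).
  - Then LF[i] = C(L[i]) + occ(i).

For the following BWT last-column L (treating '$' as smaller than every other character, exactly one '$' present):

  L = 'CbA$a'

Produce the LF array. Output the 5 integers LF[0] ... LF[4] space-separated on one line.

Answer: 2 4 1 0 3

Derivation:
Char counts: '$':1, 'A':1, 'C':1, 'a':1, 'b':1
C (first-col start): C('$')=0, C('A')=1, C('C')=2, C('a')=3, C('b')=4
L[0]='C': occ=0, LF[0]=C('C')+0=2+0=2
L[1]='b': occ=0, LF[1]=C('b')+0=4+0=4
L[2]='A': occ=0, LF[2]=C('A')+0=1+0=1
L[3]='$': occ=0, LF[3]=C('$')+0=0+0=0
L[4]='a': occ=0, LF[4]=C('a')+0=3+0=3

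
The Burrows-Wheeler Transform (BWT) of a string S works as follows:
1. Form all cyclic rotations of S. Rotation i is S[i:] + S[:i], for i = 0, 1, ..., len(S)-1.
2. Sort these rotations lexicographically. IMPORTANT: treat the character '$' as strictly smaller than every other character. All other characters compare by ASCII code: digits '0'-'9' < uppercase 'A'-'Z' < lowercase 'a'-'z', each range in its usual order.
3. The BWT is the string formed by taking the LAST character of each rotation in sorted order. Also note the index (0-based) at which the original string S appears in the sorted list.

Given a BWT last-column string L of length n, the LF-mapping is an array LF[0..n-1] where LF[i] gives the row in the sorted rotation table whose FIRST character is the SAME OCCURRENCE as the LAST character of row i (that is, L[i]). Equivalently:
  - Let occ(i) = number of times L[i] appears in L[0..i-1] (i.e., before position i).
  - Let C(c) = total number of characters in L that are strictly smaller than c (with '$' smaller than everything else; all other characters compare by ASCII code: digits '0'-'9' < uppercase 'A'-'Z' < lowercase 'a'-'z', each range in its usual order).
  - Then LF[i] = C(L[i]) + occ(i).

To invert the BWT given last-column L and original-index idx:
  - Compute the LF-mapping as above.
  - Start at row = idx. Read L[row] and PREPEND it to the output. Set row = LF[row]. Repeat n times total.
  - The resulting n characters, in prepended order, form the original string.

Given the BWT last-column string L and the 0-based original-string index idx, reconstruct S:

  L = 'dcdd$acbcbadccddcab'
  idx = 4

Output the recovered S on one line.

LF mapping: 13 7 14 15 0 1 8 4 9 5 2 16 10 11 17 18 12 3 6
Walk LF starting at row 4, prepending L[row]:
  step 1: row=4, L[4]='$', prepend. Next row=LF[4]=0
  step 2: row=0, L[0]='d', prepend. Next row=LF[0]=13
  step 3: row=13, L[13]='c', prepend. Next row=LF[13]=11
  step 4: row=11, L[11]='d', prepend. Next row=LF[11]=16
  step 5: row=16, L[16]='c', prepend. Next row=LF[16]=12
  step 6: row=12, L[12]='c', prepend. Next row=LF[12]=10
  step 7: row=10, L[10]='a', prepend. Next row=LF[10]=2
  step 8: row=2, L[2]='d', prepend. Next row=LF[2]=14
  step 9: row=14, L[14]='d', prepend. Next row=LF[14]=17
  step 10: row=17, L[17]='a', prepend. Next row=LF[17]=3
  step 11: row=3, L[3]='d', prepend. Next row=LF[3]=15
  step 12: row=15, L[15]='d', prepend. Next row=LF[15]=18
  step 13: row=18, L[18]='b', prepend. Next row=LF[18]=6
  step 14: row=6, L[6]='c', prepend. Next row=LF[6]=8
  step 15: row=8, L[8]='c', prepend. Next row=LF[8]=9
  step 16: row=9, L[9]='b', prepend. Next row=LF[9]=5
  step 17: row=5, L[5]='a', prepend. Next row=LF[5]=1
  step 18: row=1, L[1]='c', prepend. Next row=LF[1]=7
  step 19: row=7, L[7]='b', prepend. Next row=LF[7]=4
Reversed output: bcabccbddaddaccdcd$

Answer: bcabccbddaddaccdcd$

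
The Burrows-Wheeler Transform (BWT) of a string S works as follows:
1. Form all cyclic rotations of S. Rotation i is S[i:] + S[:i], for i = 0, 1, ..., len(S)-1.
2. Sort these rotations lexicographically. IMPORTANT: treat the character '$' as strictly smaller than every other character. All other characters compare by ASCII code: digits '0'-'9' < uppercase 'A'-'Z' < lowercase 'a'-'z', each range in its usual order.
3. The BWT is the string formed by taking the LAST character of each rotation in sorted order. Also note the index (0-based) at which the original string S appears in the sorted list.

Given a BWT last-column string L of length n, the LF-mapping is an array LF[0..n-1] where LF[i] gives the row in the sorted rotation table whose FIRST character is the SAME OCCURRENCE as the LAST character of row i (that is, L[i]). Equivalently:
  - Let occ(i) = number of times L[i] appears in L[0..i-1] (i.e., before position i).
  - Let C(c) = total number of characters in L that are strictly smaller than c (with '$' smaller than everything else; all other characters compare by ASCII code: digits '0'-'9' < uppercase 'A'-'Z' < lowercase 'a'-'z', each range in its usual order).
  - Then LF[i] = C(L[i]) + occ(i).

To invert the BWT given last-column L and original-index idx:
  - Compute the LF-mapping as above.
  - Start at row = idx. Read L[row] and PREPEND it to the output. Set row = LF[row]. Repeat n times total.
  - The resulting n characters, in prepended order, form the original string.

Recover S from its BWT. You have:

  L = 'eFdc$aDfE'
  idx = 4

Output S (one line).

LF mapping: 7 3 6 5 0 4 1 8 2
Walk LF starting at row 4, prepending L[row]:
  step 1: row=4, L[4]='$', prepend. Next row=LF[4]=0
  step 2: row=0, L[0]='e', prepend. Next row=LF[0]=7
  step 3: row=7, L[7]='f', prepend. Next row=LF[7]=8
  step 4: row=8, L[8]='E', prepend. Next row=LF[8]=2
  step 5: row=2, L[2]='d', prepend. Next row=LF[2]=6
  step 6: row=6, L[6]='D', prepend. Next row=LF[6]=1
  step 7: row=1, L[1]='F', prepend. Next row=LF[1]=3
  step 8: row=3, L[3]='c', prepend. Next row=LF[3]=5
  step 9: row=5, L[5]='a', prepend. Next row=LF[5]=4
Reversed output: acFDdEfe$

Answer: acFDdEfe$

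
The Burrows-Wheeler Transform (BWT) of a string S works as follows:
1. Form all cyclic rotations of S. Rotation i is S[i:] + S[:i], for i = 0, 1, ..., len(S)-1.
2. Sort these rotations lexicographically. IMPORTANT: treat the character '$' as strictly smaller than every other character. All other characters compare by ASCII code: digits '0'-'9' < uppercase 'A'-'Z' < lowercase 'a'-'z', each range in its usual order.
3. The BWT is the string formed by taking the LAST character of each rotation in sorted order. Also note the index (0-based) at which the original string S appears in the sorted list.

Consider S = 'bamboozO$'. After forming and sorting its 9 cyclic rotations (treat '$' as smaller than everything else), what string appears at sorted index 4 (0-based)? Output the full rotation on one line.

All 9 rotations (rotation i = S[i:]+S[:i]):
  rot[0] = bamboozO$
  rot[1] = amboozO$b
  rot[2] = mboozO$ba
  rot[3] = boozO$bam
  rot[4] = oozO$bamb
  rot[5] = ozO$bambo
  rot[6] = zO$bamboo
  rot[7] = O$bambooz
  rot[8] = $bamboozO
Sorted (with $ < everything):
  sorted[0] = $bamboozO
  sorted[1] = O$bambooz
  sorted[2] = amboozO$b
  sorted[3] = bamboozO$
  sorted[4] = boozO$bam
  sorted[5] = mboozO$ba
  sorted[6] = oozO$bamb
  sorted[7] = ozO$bambo
  sorted[8] = zO$bamboo
sorted[4] = boozO$bam

Answer: boozO$bam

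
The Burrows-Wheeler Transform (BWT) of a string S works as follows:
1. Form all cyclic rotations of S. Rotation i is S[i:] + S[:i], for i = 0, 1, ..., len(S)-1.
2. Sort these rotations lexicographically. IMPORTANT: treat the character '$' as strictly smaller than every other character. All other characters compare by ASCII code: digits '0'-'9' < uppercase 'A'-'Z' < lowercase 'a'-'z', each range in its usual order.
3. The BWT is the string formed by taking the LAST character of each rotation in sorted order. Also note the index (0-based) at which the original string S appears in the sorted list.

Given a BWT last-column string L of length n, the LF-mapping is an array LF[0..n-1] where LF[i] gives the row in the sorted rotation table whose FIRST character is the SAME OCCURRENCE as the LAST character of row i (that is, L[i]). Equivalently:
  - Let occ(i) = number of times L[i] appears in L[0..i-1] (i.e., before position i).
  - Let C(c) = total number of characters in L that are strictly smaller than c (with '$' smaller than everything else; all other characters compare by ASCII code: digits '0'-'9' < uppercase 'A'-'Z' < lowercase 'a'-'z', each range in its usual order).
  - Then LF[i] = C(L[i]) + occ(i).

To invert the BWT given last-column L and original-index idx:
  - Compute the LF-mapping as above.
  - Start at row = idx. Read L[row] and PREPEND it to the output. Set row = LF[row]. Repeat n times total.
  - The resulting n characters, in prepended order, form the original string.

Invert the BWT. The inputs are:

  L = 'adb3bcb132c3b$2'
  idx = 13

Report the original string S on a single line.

Answer: cb3bc3b2b32d1a$

Derivation:
LF mapping: 7 14 8 4 9 12 10 1 5 2 13 6 11 0 3
Walk LF starting at row 13, prepending L[row]:
  step 1: row=13, L[13]='$', prepend. Next row=LF[13]=0
  step 2: row=0, L[0]='a', prepend. Next row=LF[0]=7
  step 3: row=7, L[7]='1', prepend. Next row=LF[7]=1
  step 4: row=1, L[1]='d', prepend. Next row=LF[1]=14
  step 5: row=14, L[14]='2', prepend. Next row=LF[14]=3
  step 6: row=3, L[3]='3', prepend. Next row=LF[3]=4
  step 7: row=4, L[4]='b', prepend. Next row=LF[4]=9
  step 8: row=9, L[9]='2', prepend. Next row=LF[9]=2
  step 9: row=2, L[2]='b', prepend. Next row=LF[2]=8
  step 10: row=8, L[8]='3', prepend. Next row=LF[8]=5
  step 11: row=5, L[5]='c', prepend. Next row=LF[5]=12
  step 12: row=12, L[12]='b', prepend. Next row=LF[12]=11
  step 13: row=11, L[11]='3', prepend. Next row=LF[11]=6
  step 14: row=6, L[6]='b', prepend. Next row=LF[6]=10
  step 15: row=10, L[10]='c', prepend. Next row=LF[10]=13
Reversed output: cb3bc3b2b32d1a$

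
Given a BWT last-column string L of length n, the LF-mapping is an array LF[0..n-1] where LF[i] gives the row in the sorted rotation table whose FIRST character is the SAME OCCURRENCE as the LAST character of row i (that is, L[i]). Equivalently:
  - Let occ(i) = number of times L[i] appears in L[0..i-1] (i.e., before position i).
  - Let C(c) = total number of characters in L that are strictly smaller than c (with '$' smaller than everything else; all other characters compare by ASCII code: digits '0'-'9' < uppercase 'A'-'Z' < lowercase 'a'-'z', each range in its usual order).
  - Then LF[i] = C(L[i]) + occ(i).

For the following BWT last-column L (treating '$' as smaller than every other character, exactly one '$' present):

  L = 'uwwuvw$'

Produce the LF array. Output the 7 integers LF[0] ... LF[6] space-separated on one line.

Char counts: '$':1, 'u':2, 'v':1, 'w':3
C (first-col start): C('$')=0, C('u')=1, C('v')=3, C('w')=4
L[0]='u': occ=0, LF[0]=C('u')+0=1+0=1
L[1]='w': occ=0, LF[1]=C('w')+0=4+0=4
L[2]='w': occ=1, LF[2]=C('w')+1=4+1=5
L[3]='u': occ=1, LF[3]=C('u')+1=1+1=2
L[4]='v': occ=0, LF[4]=C('v')+0=3+0=3
L[5]='w': occ=2, LF[5]=C('w')+2=4+2=6
L[6]='$': occ=0, LF[6]=C('$')+0=0+0=0

Answer: 1 4 5 2 3 6 0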